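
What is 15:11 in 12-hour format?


3:11 PM

Hour: 15
15 - 12 = 3 → PM


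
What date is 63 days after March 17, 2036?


May 19, 2036

Start: March 17, 2036
Add 63 days
March 17 → April 1: 31 - 17 + 1 = 15 days (63 - 15 = 48 left)
April 1 → May 1: 30 - 1 + 1 = 30 days (48 - 30 = 18 left)
May 1 + 18 = May 19, 2036


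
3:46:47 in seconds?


Hours: 3 × 3600 = 10800
Minutes: 46 × 60 = 2760
Seconds: 47
Total = 10800 + 2760 + 47 = 13607

13607 seconds


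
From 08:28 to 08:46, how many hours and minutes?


0h 18m

End time in minutes: 8×60 + 46 = 526
Start time in minutes: 8×60 + 28 = 508
Difference = 526 - 508 = 18 minutes
= 0 hours 18 minutes


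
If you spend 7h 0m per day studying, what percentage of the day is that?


29.2%

Time: 420 minutes
Day: 1440 minutes
Percentage = (420/1440) × 100 ≈ 29.2%


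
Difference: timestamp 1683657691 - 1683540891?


Difference = 1683657691 - 1683540891 = 116800 seconds
In hours: 116800 / 3600 ≈ 32.4
In days: 116800 / 86400 ≈ 1.35

116800 seconds (32.4 hours / 1.35 days)


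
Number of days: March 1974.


Month: March (month 3)
March has 31 days

31 days


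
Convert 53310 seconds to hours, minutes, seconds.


14h 48m 30s

Hours: 53310 ÷ 3600 = 14 remainder 2910
Minutes: 2910 ÷ 60 = 48 remainder 30
Seconds: 30


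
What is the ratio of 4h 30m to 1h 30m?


3:1 (3.00)

Duration 1: 270 minutes
Duration 2: 90 minutes
Ratio = 270:90
GCD = 90
Simplified = 3:1
As a decimal: 3/1 = 3.00


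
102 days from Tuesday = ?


Start: Tuesday (index 1)
(1 + 102) mod 7
= 103 mod 7
= 5
Index 5 → Saturday

Saturday


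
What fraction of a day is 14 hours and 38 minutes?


Total minutes: 14×60 + 38 = 878
Day = 24×60 = 1440 minutes
Fraction = 878/1440 ≈ 0.6097
As a percentage: 878/1440 × 100 ≈ 60.97%

0.6097 (60.97%)


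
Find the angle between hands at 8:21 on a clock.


124.5°

Hour hand = 8×30 + 21×0.5 = 250.5°
Minute hand = 21×6 = 126°
Difference = |250.5 - 126| = 124.5°


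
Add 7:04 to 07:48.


Start: 468 minutes from midnight
Add: 424 minutes
Total: 892 minutes
Hours: 892 ÷ 60 = 14 remainder 52

14:52


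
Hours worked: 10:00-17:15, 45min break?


Total time = (17×60+15) - (10×60+0)
= 1035 - 600 = 435 min
Minus break: 435 - 45 = 390 min
= 6h 30m

6h 30m (390 minutes)


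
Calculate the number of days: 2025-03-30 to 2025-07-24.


116 days

From March 30, 2025 to July 24, 2025
Rest of March 2025: 31 - 30 = 1
Full months: April 30, May 31, June 30
Days into July 2025: 24
Total = 1 + 30 + 31 + 30 + 24 = 116 days


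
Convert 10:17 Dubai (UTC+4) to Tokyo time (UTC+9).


Time difference = UTC+9 - UTC+4 = +5 hours
New hour = (10 + 5) mod 24
= 15 mod 24 = 15
Minutes unchanged → 15:17

15:17


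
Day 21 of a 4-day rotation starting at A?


Shifts: A, B, C, D
Start: A (index 0)
Day 21: (0 + 21 - 1) mod 4
= 20 mod 4
= 0
Index 0 → shift A

Shift A


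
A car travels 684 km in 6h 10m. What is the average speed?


Distance: 684 km
Time: 6h 10m = 370 min = 370/60 = 37/6 hours
Speed = 684 ÷ (37/6) = 684 × 6 / 37 = 4104/37 ≈ 110.9 km/h

110.9 km/h


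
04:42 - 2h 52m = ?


Start: 282 minutes from midnight
Subtract: 172 minutes
Remaining: 282 - 172 = 110
Hours: 1, Minutes: 50

01:50


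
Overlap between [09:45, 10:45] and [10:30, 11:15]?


15 minutes

Meeting A: 585-645 (in minutes from midnight)
Meeting B: 630-675
Overlap start = max(585, 630) = 630
Overlap end = min(645, 675) = 645
Overlap = max(0, 645 - 630) = 15 min


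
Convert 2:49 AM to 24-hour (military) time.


02:49

Input: 2:49 AM
AM hour stays: 2


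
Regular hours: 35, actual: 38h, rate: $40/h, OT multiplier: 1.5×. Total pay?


Regular: 35h × $40 = $1400.00
Overtime: 38 - 35 = 3h
OT pay: 3h × $40 × 1.5 = $180.00
Total = $1400.00 + $180.00 = $1580.00

$1580.00


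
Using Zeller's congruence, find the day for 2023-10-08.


Zeller's congruence:
q=8, m=10, k=23, j=20
h = (8 + ⌊13×11/5⌋ + 23 + ⌊23/4⌋ + ⌊20/4⌋ - 2×20) mod 7
= (8 + 28 + 23 + 5 + 5 - 40) mod 7
= 29 mod 7 = 1
h=1 → Sunday

Sunday


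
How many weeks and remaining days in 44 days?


6 weeks 2 days

Weeks: 44 ÷ 7 = 6 remainder 2


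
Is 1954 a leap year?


No

Rules: divisible by 4 AND (not by 100 OR by 400)
1954 ÷ 4 = 488 remainder 2 → not divisible by 4
Not divisible by 4 → not a leap year


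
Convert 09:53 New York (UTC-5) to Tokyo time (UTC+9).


Time difference = UTC+9 - UTC-5 = +14 hours
New hour = (9 + 14) mod 24
= 23 mod 24 = 23
Minutes unchanged → 23:53

23:53


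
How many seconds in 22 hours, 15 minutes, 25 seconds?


80125 seconds

Hours: 22 × 3600 = 79200
Minutes: 15 × 60 = 900
Seconds: 25
Total = 79200 + 900 + 25 = 80125


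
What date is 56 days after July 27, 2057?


Start: July 27, 2057
Add 56 days
July 27 → August 1: 31 - 27 + 1 = 5 days (56 - 5 = 51 left)
August 1 → September 1: 31 - 1 + 1 = 31 days (51 - 31 = 20 left)
September 1 + 20 = September 21, 2057

September 21, 2057


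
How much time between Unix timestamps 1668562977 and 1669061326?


498349 seconds (138.4 hours / 5.77 days)

Difference = 1669061326 - 1668562977 = 498349 seconds
In hours: 498349 / 3600 ≈ 138.4
In days: 498349 / 86400 ≈ 5.77


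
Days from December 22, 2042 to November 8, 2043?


From December 22, 2042 to November 8, 2043
Rest of December 2042: 31 - 22 = 9
Full months: January 31, February 2043 28, March 31, April 30, May 31, June 30, July 31, August 31, September 30, October 31
Days into November 2043: 8
Total = 9 + 31 + 28 + 31 + 30 + 31 + 30 + 31 + 31 + 30 + 31 + 8 = 321 days

321 days


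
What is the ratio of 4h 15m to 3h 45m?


17:15 (1.13)

Duration 1: 255 minutes
Duration 2: 225 minutes
Ratio = 255:225
GCD = 15
Simplified = 17:15
As a decimal: 17/15 ≈ 1.13


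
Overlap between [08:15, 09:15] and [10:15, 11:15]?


Meeting A: 495-555 (in minutes from midnight)
Meeting B: 615-675
Overlap start = max(495, 615) = 615
Overlap end = min(555, 675) = 555
Overlap = max(0, 555 - 615) = 0 min

0 minutes


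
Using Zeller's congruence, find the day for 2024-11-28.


Thursday

Zeller's congruence:
q=28, m=11, k=24, j=20
h = (28 + ⌊13×12/5⌋ + 24 + ⌊24/4⌋ + ⌊20/4⌋ - 2×20) mod 7
= (28 + 31 + 24 + 6 + 5 - 40) mod 7
= 54 mod 7 = 5
h=5 → Thursday


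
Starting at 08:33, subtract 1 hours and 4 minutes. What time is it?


Start: 513 minutes from midnight
Subtract: 64 minutes
Remaining: 513 - 64 = 449
Hours: 7, Minutes: 29

07:29


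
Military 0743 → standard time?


Hour: 7
7 < 12 → AM

7:43 AM


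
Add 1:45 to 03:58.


05:43

Start: 238 minutes from midnight
Add: 105 minutes
Total: 343 minutes
Hours: 343 ÷ 60 = 5 remainder 43


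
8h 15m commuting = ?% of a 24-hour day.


34.4%

Time: 495 minutes
Day: 1440 minutes
Percentage = (495/1440) × 100 ≈ 34.4%


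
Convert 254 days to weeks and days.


36 weeks 2 days

Weeks: 254 ÷ 7 = 36 remainder 2


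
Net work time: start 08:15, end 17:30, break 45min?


Total time = (17×60+30) - (8×60+15)
= 1050 - 495 = 555 min
Minus break: 555 - 45 = 510 min
= 8h 30m

8h 30m (510 minutes)


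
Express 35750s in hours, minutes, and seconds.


Hours: 35750 ÷ 3600 = 9 remainder 3350
Minutes: 3350 ÷ 60 = 55 remainder 50
Seconds: 50

9h 55m 50s


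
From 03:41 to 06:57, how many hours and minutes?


End time in minutes: 6×60 + 57 = 417
Start time in minutes: 3×60 + 41 = 221
Difference = 417 - 221 = 196 minutes
= 3 hours 16 minutes

3h 16m


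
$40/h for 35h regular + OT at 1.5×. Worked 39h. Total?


$1640.00

Regular: 35h × $40 = $1400.00
Overtime: 39 - 35 = 4h
OT pay: 4h × $40 × 1.5 = $240.00
Total = $1400.00 + $240.00 = $1640.00


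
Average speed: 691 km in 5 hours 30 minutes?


125.6 km/h

Distance: 691 km
Time: 5h 30m = 330 min = 330/60 = 11/2 hours
Speed = 691 ÷ (11/2) = 691 × 2 / 11 = 1382/11 ≈ 125.6 km/h


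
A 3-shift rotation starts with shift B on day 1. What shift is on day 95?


Shifts: A, B, C
Start: B (index 1)
Day 95: (1 + 95 - 1) mod 3
= 95 mod 3
= 2
Index 2 → shift C

Shift C


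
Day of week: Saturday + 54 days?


Start: Saturday (index 5)
(5 + 54) mod 7
= 59 mod 7
= 3
Index 3 → Thursday

Thursday


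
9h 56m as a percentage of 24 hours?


Total minutes: 9×60 + 56 = 596
Day = 24×60 = 1440 minutes
Fraction = 596/1440 ≈ 0.4139
As a percentage: 596/1440 × 100 ≈ 41.39%

0.4139 (41.39%)


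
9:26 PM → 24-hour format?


21:26

Input: 9:26 PM
PM: 9 + 12 = 21


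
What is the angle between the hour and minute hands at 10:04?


82.0°

Hour hand = 10×30 + 4×0.5 = 302.0°
Minute hand = 4×6 = 24°
Difference = |302.0 - 24| = 278.0°
Since > 180°: 360 - 278.0 = 82.0°


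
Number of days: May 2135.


Month: May (month 5)
May has 31 days

31 days


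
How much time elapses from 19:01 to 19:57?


0h 56m

End time in minutes: 19×60 + 57 = 1197
Start time in minutes: 19×60 + 1 = 1141
Difference = 1197 - 1141 = 56 minutes
= 0 hours 56 minutes


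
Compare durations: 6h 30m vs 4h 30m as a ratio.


Duration 1: 390 minutes
Duration 2: 270 minutes
Ratio = 390:270
GCD = 30
Simplified = 13:9
As a decimal: 13/9 ≈ 1.44

13:9 (1.44)


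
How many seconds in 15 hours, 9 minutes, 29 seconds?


54569 seconds

Hours: 15 × 3600 = 54000
Minutes: 9 × 60 = 540
Seconds: 29
Total = 54000 + 540 + 29 = 54569


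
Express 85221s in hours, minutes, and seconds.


Hours: 85221 ÷ 3600 = 23 remainder 2421
Minutes: 2421 ÷ 60 = 40 remainder 21
Seconds: 21

23h 40m 21s


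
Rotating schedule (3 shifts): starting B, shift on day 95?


Shift C

Shifts: A, B, C
Start: B (index 1)
Day 95: (1 + 95 - 1) mod 3
= 95 mod 3
= 2
Index 2 → shift C


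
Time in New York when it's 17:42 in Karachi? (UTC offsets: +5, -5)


07:42

Time difference = UTC-5 - UTC+5 = -10 hours
New hour = (17 -10) mod 24
= 7 mod 24 = 7
Minutes unchanged → 07:42


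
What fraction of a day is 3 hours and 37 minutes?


0.1507 (15.07%)

Total minutes: 3×60 + 37 = 217
Day = 24×60 = 1440 minutes
Fraction = 217/1440 ≈ 0.1507
As a percentage: 217/1440 × 100 ≈ 15.07%


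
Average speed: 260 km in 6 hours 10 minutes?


Distance: 260 km
Time: 6h 10m = 370 min = 370/60 = 37/6 hours
Speed = 260 ÷ (37/6) = 260 × 6 / 37 = 1560/37 ≈ 42.2 km/h

42.2 km/h


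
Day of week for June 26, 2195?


Zeller's congruence:
q=26, m=6, k=95, j=21
h = (26 + ⌊13×7/5⌋ + 95 + ⌊95/4⌋ + ⌊21/4⌋ - 2×21) mod 7
= (26 + 18 + 95 + 23 + 5 - 42) mod 7
= 125 mod 7 = 6
h=6 → Friday

Friday


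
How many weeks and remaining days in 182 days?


Weeks: 182 ÷ 7 = 26 remainder 0

26 weeks 0 days


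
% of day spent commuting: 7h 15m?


Time: 435 minutes
Day: 1440 minutes
Percentage = (435/1440) × 100 ≈ 30.2%

30.2%


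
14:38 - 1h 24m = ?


Start: 878 minutes from midnight
Subtract: 84 minutes
Remaining: 878 - 84 = 794
Hours: 13, Minutes: 14

13:14


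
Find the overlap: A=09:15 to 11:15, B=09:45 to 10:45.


60 minutes

Meeting A: 555-675 (in minutes from midnight)
Meeting B: 585-645
Overlap start = max(555, 585) = 585
Overlap end = min(675, 645) = 645
Overlap = max(0, 645 - 585) = 60 min


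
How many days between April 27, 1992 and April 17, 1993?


From April 27, 1992 to April 17, 1993
Rest of April 1992: 30 - 27 = 3
Full months: May 31, June 30, July 31, August 31, September 30, October 31, November 30, December 31, January 31, February 1993 28, March 31
Days into April 1993: 17
Total = 3 + 31 + 30 + 31 + 31 + 30 + 31 + 30 + 31 + 31 + 28 + 31 + 17 = 355 days

355 days


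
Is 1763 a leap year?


Rules: divisible by 4 AND (not by 100 OR by 400)
1763 ÷ 4 = 440 remainder 3 → not divisible by 4
Not divisible by 4 → not a leap year

No


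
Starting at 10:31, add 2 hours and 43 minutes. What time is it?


Start: 631 minutes from midnight
Add: 163 minutes
Total: 794 minutes
Hours: 794 ÷ 60 = 13 remainder 14

13:14


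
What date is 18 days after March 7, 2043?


Start: March 7, 2043
Add 18 days
March 7 + 18 = March 25, 2043

March 25, 2043


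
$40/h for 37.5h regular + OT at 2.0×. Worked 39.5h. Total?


Regular: 37.5h × $40 = $1500.00
Overtime: 39.5 - 37.5 = 2.0h
OT pay: 2.0h × $40 × 2.0 = $160.00
Total = $1500.00 + $160.00 = $1660.00

$1660.00


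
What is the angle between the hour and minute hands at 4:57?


166.5°

Hour hand = 4×30 + 57×0.5 = 148.5°
Minute hand = 57×6 = 342°
Difference = |148.5 - 342| = 193.5°
Since > 180°: 360 - 193.5 = 166.5°


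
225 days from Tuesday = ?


Start: Tuesday (index 1)
(1 + 225) mod 7
= 226 mod 7
= 2
Index 2 → Wednesday

Wednesday


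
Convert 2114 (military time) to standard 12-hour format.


9:14 PM

Hour: 21
21 - 12 = 9 → PM


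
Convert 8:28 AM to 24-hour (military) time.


Input: 8:28 AM
AM hour stays: 8

08:28


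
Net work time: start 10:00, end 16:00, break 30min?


5h 30m (330 minutes)

Total time = (16×60+0) - (10×60+0)
= 960 - 600 = 360 min
Minus break: 360 - 30 = 330 min
= 5h 30m


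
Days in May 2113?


Month: May (month 5)
May has 31 days

31 days


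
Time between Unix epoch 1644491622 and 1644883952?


Difference = 1644883952 - 1644491622 = 392330 seconds
In hours: 392330 / 3600 ≈ 109.0
In days: 392330 / 86400 ≈ 4.54

392330 seconds (109.0 hours / 4.54 days)


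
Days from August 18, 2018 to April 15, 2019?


240 days

From August 18, 2018 to April 15, 2019
Rest of August 2018: 31 - 18 = 13
Full months: September 30, October 31, November 30, December 31, January 31, February 2019 28, March 31
Days into April 2019: 15
Total = 13 + 30 + 31 + 30 + 31 + 31 + 28 + 31 + 15 = 240 days


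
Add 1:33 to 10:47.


Start: 647 minutes from midnight
Add: 93 minutes
Total: 740 minutes
Hours: 740 ÷ 60 = 12 remainder 20

12:20


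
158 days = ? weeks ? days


Weeks: 158 ÷ 7 = 22 remainder 4

22 weeks 4 days


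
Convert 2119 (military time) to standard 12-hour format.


9:19 PM

Hour: 21
21 - 12 = 9 → PM


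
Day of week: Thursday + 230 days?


Wednesday

Start: Thursday (index 3)
(3 + 230) mod 7
= 233 mod 7
= 2
Index 2 → Wednesday


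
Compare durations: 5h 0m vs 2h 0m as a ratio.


Duration 1: 300 minutes
Duration 2: 120 minutes
Ratio = 300:120
GCD = 60
Simplified = 5:2
As a decimal: 5/2 = 2.50

5:2 (2.50)


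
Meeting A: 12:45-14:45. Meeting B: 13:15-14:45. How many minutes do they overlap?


90 minutes

Meeting A: 765-885 (in minutes from midnight)
Meeting B: 795-885
Overlap start = max(765, 795) = 795
Overlap end = min(885, 885) = 885
Overlap = max(0, 885 - 795) = 90 min


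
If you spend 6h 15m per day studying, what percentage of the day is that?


Time: 375 minutes
Day: 1440 minutes
Percentage = (375/1440) × 100 ≈ 26.0%

26.0%


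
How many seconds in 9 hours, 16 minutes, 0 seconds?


33360 seconds

Hours: 9 × 3600 = 32400
Minutes: 16 × 60 = 960
Seconds: 0
Total = 32400 + 960 + 0 = 33360


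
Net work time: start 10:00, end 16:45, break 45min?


6h 0m (360 minutes)

Total time = (16×60+45) - (10×60+0)
= 1005 - 600 = 405 min
Minus break: 405 - 45 = 360 min
= 6h 0m


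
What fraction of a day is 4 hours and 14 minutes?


0.1764 (17.64%)

Total minutes: 4×60 + 14 = 254
Day = 24×60 = 1440 minutes
Fraction = 254/1440 ≈ 0.1764
As a percentage: 254/1440 × 100 ≈ 17.64%


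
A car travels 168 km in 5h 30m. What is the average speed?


Distance: 168 km
Time: 5h 30m = 330 min = 330/60 = 11/2 hours
Speed = 168 ÷ (11/2) = 168 × 2 / 11 = 336/11 ≈ 30.5 km/h

30.5 km/h


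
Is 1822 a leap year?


Rules: divisible by 4 AND (not by 100 OR by 400)
1822 ÷ 4 = 455 remainder 2 → not divisible by 4
Not divisible by 4 → not a leap year

No


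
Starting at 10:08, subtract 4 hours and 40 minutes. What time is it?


05:28

Start: 608 minutes from midnight
Subtract: 280 minutes
Remaining: 608 - 280 = 328
Hours: 5, Minutes: 28


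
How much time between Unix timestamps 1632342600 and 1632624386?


Difference = 1632624386 - 1632342600 = 281786 seconds
In hours: 281786 / 3600 ≈ 78.3
In days: 281786 / 86400 ≈ 3.26

281786 seconds (78.3 hours / 3.26 days)


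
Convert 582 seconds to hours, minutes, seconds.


0h 9m 42s

Hours: 582 ÷ 3600 = 0 remainder 582
Minutes: 582 ÷ 60 = 9 remainder 42
Seconds: 42


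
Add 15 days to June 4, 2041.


June 19, 2041

Start: June 4, 2041
Add 15 days
June 4 + 15 = June 19, 2041


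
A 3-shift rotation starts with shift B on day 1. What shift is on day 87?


Shifts: A, B, C
Start: B (index 1)
Day 87: (1 + 87 - 1) mod 3
= 87 mod 3
= 0
Index 0 → shift A

Shift A


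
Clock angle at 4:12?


Hour hand = 4×30 + 12×0.5 = 126.0°
Minute hand = 12×6 = 72°
Difference = |126.0 - 72| = 54.0°

54.0°


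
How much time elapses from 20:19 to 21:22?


End time in minutes: 21×60 + 22 = 1282
Start time in minutes: 20×60 + 19 = 1219
Difference = 1282 - 1219 = 63 minutes
= 1 hours 3 minutes

1h 3m


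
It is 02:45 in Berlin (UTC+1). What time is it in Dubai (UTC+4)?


Time difference = UTC+4 - UTC+1 = +3 hours
New hour = (2 + 3) mod 24
= 5 mod 24 = 5
Minutes unchanged → 05:45

05:45


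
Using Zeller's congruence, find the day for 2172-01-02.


Thursday

Zeller's congruence:
q=2, m=13, k=71, j=21
h = (2 + ⌊13×14/5⌋ + 71 + ⌊71/4⌋ + ⌊21/4⌋ - 2×21) mod 7
= (2 + 36 + 71 + 17 + 5 - 42) mod 7
= 89 mod 7 = 5
h=5 → Thursday


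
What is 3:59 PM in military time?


Input: 3:59 PM
PM: 3 + 12 = 15

15:59


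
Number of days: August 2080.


31 days

Month: August (month 8)
August has 31 days


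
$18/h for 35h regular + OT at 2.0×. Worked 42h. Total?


$882.00

Regular: 35h × $18 = $630.00
Overtime: 42 - 35 = 7h
OT pay: 7h × $18 × 2.0 = $252.00
Total = $630.00 + $252.00 = $882.00


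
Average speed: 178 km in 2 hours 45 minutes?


64.7 km/h

Distance: 178 km
Time: 2h 45m = 165 min = 165/60 = 11/4 hours
Speed = 178 ÷ (11/4) = 178 × 4 / 11 = 712/11 ≈ 64.7 km/h


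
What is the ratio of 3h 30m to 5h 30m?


7:11 (0.64)

Duration 1: 210 minutes
Duration 2: 330 minutes
Ratio = 210:330
GCD = 30
Simplified = 7:11
As a decimal: 7/11 ≈ 0.64


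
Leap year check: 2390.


No

Rules: divisible by 4 AND (not by 100 OR by 400)
2390 ÷ 4 = 597 remainder 2 → not divisible by 4
Not divisible by 4 → not a leap year


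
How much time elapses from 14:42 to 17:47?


3h 5m

End time in minutes: 17×60 + 47 = 1067
Start time in minutes: 14×60 + 42 = 882
Difference = 1067 - 882 = 185 minutes
= 3 hours 5 minutes


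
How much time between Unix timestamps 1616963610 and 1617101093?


137483 seconds (38.2 hours / 1.59 days)

Difference = 1617101093 - 1616963610 = 137483 seconds
In hours: 137483 / 3600 ≈ 38.2
In days: 137483 / 86400 ≈ 1.59


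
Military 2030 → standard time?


8:30 PM

Hour: 20
20 - 12 = 8 → PM


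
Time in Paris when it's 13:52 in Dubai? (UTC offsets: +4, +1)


Time difference = UTC+1 - UTC+4 = -3 hours
New hour = (13 -3) mod 24
= 10 mod 24 = 10
Minutes unchanged → 10:52

10:52


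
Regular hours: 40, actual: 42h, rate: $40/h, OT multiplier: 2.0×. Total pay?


Regular: 40h × $40 = $1600.00
Overtime: 42 - 40 = 2h
OT pay: 2h × $40 × 2.0 = $160.00
Total = $1600.00 + $160.00 = $1760.00

$1760.00


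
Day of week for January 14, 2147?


Saturday

Zeller's congruence:
q=14, m=13, k=46, j=21
h = (14 + ⌊13×14/5⌋ + 46 + ⌊46/4⌋ + ⌊21/4⌋ - 2×21) mod 7
= (14 + 36 + 46 + 11 + 5 - 42) mod 7
= 70 mod 7 = 0
h=0 → Saturday


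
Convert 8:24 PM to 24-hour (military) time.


20:24

Input: 8:24 PM
PM: 8 + 12 = 20


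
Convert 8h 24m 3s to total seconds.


30243 seconds

Hours: 8 × 3600 = 28800
Minutes: 24 × 60 = 1440
Seconds: 3
Total = 28800 + 1440 + 3 = 30243


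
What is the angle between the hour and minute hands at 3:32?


86.0°

Hour hand = 3×30 + 32×0.5 = 106.0°
Minute hand = 32×6 = 192°
Difference = |106.0 - 192| = 86.0°


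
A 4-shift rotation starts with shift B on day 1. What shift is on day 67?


Shifts: A, B, C, D
Start: B (index 1)
Day 67: (1 + 67 - 1) mod 4
= 67 mod 4
= 3
Index 3 → shift D

Shift D


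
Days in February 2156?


29 days

Month: February (month 2)
February: 28 or 29 (leap year)
2156 leap year? Yes


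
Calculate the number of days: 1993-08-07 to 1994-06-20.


317 days

From August 7, 1993 to June 20, 1994
Rest of August 1993: 31 - 7 = 24
Full months: September 30, October 31, November 30, December 31, January 31, February 1994 28, March 31, April 30, May 31
Days into June 1994: 20
Total = 24 + 30 + 31 + 30 + 31 + 31 + 28 + 31 + 30 + 31 + 20 = 317 days


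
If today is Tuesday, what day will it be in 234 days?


Friday

Start: Tuesday (index 1)
(1 + 234) mod 7
= 235 mod 7
= 4
Index 4 → Friday


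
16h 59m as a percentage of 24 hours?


0.7076 (70.76%)

Total minutes: 16×60 + 59 = 1019
Day = 24×60 = 1440 minutes
Fraction = 1019/1440 ≈ 0.7076
As a percentage: 1019/1440 × 100 ≈ 70.76%


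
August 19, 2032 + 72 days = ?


October 30, 2032

Start: August 19, 2032
Add 72 days
August 19 → September 1: 31 - 19 + 1 = 13 days (72 - 13 = 59 left)
September 1 → October 1: 30 - 1 + 1 = 30 days (59 - 30 = 29 left)
October 1 + 29 = October 30, 2032


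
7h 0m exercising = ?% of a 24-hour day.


29.2%

Time: 420 minutes
Day: 1440 minutes
Percentage = (420/1440) × 100 ≈ 29.2%


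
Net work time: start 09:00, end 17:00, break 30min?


7h 30m (450 minutes)

Total time = (17×60+0) - (9×60+0)
= 1020 - 540 = 480 min
Minus break: 480 - 30 = 450 min
= 7h 30m


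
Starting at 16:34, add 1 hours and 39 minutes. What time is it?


18:13

Start: 994 minutes from midnight
Add: 99 minutes
Total: 1093 minutes
Hours: 1093 ÷ 60 = 18 remainder 13


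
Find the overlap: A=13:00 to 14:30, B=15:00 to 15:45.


0 minutes

Meeting A: 780-870 (in minutes from midnight)
Meeting B: 900-945
Overlap start = max(780, 900) = 900
Overlap end = min(870, 945) = 870
Overlap = max(0, 870 - 900) = 0 min


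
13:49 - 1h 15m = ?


12:34

Start: 829 minutes from midnight
Subtract: 75 minutes
Remaining: 829 - 75 = 754
Hours: 12, Minutes: 34


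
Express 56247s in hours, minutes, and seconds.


15h 37m 27s

Hours: 56247 ÷ 3600 = 15 remainder 2247
Minutes: 2247 ÷ 60 = 37 remainder 27
Seconds: 27


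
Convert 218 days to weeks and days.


Weeks: 218 ÷ 7 = 31 remainder 1

31 weeks 1 days


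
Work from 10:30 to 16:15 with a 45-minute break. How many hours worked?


5h 0m (300 minutes)

Total time = (16×60+15) - (10×60+30)
= 975 - 630 = 345 min
Minus break: 345 - 45 = 300 min
= 5h 0m


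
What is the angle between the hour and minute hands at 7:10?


155.0°

Hour hand = 7×30 + 10×0.5 = 215.0°
Minute hand = 10×6 = 60°
Difference = |215.0 - 60| = 155.0°


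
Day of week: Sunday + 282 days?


Tuesday

Start: Sunday (index 6)
(6 + 282) mod 7
= 288 mod 7
= 1
Index 1 → Tuesday


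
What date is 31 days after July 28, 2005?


August 28, 2005

Start: July 28, 2005
Add 31 days
July 28 → August 1: 31 - 28 + 1 = 4 days (31 - 4 = 27 left)
August 1 + 27 = August 28, 2005


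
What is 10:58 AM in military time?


Input: 10:58 AM
AM hour stays: 10

10:58


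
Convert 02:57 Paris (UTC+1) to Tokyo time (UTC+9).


10:57

Time difference = UTC+9 - UTC+1 = +8 hours
New hour = (2 + 8) mod 24
= 10 mod 24 = 10
Minutes unchanged → 10:57


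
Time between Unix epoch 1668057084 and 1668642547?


585463 seconds (162.6 hours / 6.78 days)

Difference = 1668642547 - 1668057084 = 585463 seconds
In hours: 585463 / 3600 ≈ 162.6
In days: 585463 / 86400 ≈ 6.78


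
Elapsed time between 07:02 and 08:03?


1h 1m

End time in minutes: 8×60 + 3 = 483
Start time in minutes: 7×60 + 2 = 422
Difference = 483 - 422 = 61 minutes
= 1 hours 1 minutes


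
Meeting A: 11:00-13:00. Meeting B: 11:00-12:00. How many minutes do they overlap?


Meeting A: 660-780 (in minutes from midnight)
Meeting B: 660-720
Overlap start = max(660, 660) = 660
Overlap end = min(780, 720) = 720
Overlap = max(0, 720 - 660) = 60 min

60 minutes


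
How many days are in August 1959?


31 days

Month: August (month 8)
August has 31 days


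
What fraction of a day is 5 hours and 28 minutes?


Total minutes: 5×60 + 28 = 328
Day = 24×60 = 1440 minutes
Fraction = 328/1440 ≈ 0.2278
As a percentage: 328/1440 × 100 ≈ 22.78%

0.2278 (22.78%)


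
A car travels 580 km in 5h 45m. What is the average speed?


Distance: 580 km
Time: 5h 45m = 345 min = 345/60 = 23/4 hours
Speed = 580 ÷ (23/4) = 580 × 4 / 23 = 2320/23 ≈ 100.9 km/h

100.9 km/h


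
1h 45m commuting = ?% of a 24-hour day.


Time: 105 minutes
Day: 1440 minutes
Percentage = (105/1440) × 100 ≈ 7.3%

7.3%


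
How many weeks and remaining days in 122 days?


Weeks: 122 ÷ 7 = 17 remainder 3

17 weeks 3 days


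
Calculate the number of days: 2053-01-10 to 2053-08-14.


216 days

From January 10, 2053 to August 14, 2053
Rest of January 2053: 31 - 10 = 21
Full months: February 2053 28, March 31, April 30, May 31, June 30, July 31
Days into August 2053: 14
Total = 21 + 28 + 31 + 30 + 31 + 30 + 31 + 14 = 216 days


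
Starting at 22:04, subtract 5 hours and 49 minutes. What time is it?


16:15

Start: 1324 minutes from midnight
Subtract: 349 minutes
Remaining: 1324 - 349 = 975
Hours: 16, Minutes: 15


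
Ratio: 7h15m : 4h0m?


Duration 1: 435 minutes
Duration 2: 240 minutes
Ratio = 435:240
GCD = 15
Simplified = 29:16
As a decimal: 29/16 ≈ 1.81

29:16 (1.81)


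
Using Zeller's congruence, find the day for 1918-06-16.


Zeller's congruence:
q=16, m=6, k=18, j=19
h = (16 + ⌊13×7/5⌋ + 18 + ⌊18/4⌋ + ⌊19/4⌋ - 2×19) mod 7
= (16 + 18 + 18 + 4 + 4 - 38) mod 7
= 22 mod 7 = 1
h=1 → Sunday

Sunday


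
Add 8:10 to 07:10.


Start: 430 minutes from midnight
Add: 490 minutes
Total: 920 minutes
Hours: 920 ÷ 60 = 15 remainder 20

15:20


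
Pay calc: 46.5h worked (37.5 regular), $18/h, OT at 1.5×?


Regular: 37.5h × $18 = $675.00
Overtime: 46.5 - 37.5 = 9.0h
OT pay: 9.0h × $18 × 1.5 = $243.00
Total = $675.00 + $243.00 = $918.00

$918.00


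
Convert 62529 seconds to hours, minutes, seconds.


17h 22m 9s

Hours: 62529 ÷ 3600 = 17 remainder 1329
Minutes: 1329 ÷ 60 = 22 remainder 9
Seconds: 9


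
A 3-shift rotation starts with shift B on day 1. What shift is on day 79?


Shift B

Shifts: A, B, C
Start: B (index 1)
Day 79: (1 + 79 - 1) mod 3
= 79 mod 3
= 1
Index 1 → shift B


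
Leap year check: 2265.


No

Rules: divisible by 4 AND (not by 100 OR by 400)
2265 ÷ 4 = 566 remainder 1 → not divisible by 4
Not divisible by 4 → not a leap year


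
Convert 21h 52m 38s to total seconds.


Hours: 21 × 3600 = 75600
Minutes: 52 × 60 = 3120
Seconds: 38
Total = 75600 + 3120 + 38 = 78758

78758 seconds


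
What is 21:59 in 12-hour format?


9:59 PM

Hour: 21
21 - 12 = 9 → PM


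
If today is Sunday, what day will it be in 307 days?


Start: Sunday (index 6)
(6 + 307) mod 7
= 313 mod 7
= 5
Index 5 → Saturday

Saturday


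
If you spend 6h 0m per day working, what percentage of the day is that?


Time: 360 minutes
Day: 1440 minutes
Percentage = (360/1440) × 100 = 25.0%

25.0%


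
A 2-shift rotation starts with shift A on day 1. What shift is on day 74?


Shifts: A, B
Start: A (index 0)
Day 74: (0 + 74 - 1) mod 2
= 73 mod 2
= 1
Index 1 → shift B

Shift B


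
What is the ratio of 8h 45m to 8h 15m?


Duration 1: 525 minutes
Duration 2: 495 minutes
Ratio = 525:495
GCD = 15
Simplified = 35:33
As a decimal: 35/33 ≈ 1.06

35:33 (1.06)


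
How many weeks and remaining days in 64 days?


9 weeks 1 days

Weeks: 64 ÷ 7 = 9 remainder 1


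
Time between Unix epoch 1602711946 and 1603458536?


Difference = 1603458536 - 1602711946 = 746590 seconds
In hours: 746590 / 3600 ≈ 207.4
In days: 746590 / 86400 ≈ 8.64

746590 seconds (207.4 hours / 8.64 days)


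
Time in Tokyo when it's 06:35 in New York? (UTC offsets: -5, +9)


Time difference = UTC+9 - UTC-5 = +14 hours
New hour = (6 + 14) mod 24
= 20 mod 24 = 20
Minutes unchanged → 20:35

20:35


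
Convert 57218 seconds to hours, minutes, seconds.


15h 53m 38s

Hours: 57218 ÷ 3600 = 15 remainder 3218
Minutes: 3218 ÷ 60 = 53 remainder 38
Seconds: 38


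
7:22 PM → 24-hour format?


Input: 7:22 PM
PM: 7 + 12 = 19

19:22


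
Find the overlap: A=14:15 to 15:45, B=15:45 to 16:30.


Meeting A: 855-945 (in minutes from midnight)
Meeting B: 945-990
Overlap start = max(855, 945) = 945
Overlap end = min(945, 990) = 945
Overlap = max(0, 945 - 945) = 0 min

0 minutes


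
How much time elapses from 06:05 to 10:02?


End time in minutes: 10×60 + 2 = 602
Start time in minutes: 6×60 + 5 = 365
Difference = 602 - 365 = 237 minutes
= 3 hours 57 minutes

3h 57m


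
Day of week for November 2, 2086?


Saturday

Zeller's congruence:
q=2, m=11, k=86, j=20
h = (2 + ⌊13×12/5⌋ + 86 + ⌊86/4⌋ + ⌊20/4⌋ - 2×20) mod 7
= (2 + 31 + 86 + 21 + 5 - 40) mod 7
= 105 mod 7 = 0
h=0 → Saturday


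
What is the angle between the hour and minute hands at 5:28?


Hour hand = 5×30 + 28×0.5 = 164.0°
Minute hand = 28×6 = 168°
Difference = |164.0 - 168| = 4.0°

4.0°


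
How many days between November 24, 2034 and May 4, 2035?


From November 24, 2034 to May 4, 2035
Rest of November 2034: 30 - 24 = 6
Full months: December 31, January 31, February 2035 28, March 31, April 30
Days into May 2035: 4
Total = 6 + 31 + 31 + 28 + 31 + 30 + 4 = 161 days

161 days


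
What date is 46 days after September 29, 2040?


Start: September 29, 2040
Add 46 days
September 29 → October 1: 30 - 29 + 1 = 2 days (46 - 2 = 44 left)
October 1 → November 1: 31 - 1 + 1 = 31 days (44 - 31 = 13 left)
November 1 + 13 = November 14, 2040

November 14, 2040


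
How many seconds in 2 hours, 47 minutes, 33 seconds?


10053 seconds

Hours: 2 × 3600 = 7200
Minutes: 47 × 60 = 2820
Seconds: 33
Total = 7200 + 2820 + 33 = 10053


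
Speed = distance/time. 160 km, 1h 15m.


Distance: 160 km
Time: 1h 15m = 75 min = 75/60 = 5/4 hours
Speed = 160 ÷ (5/4) = 160 × 4 / 5 = 640/5 = 128.0 km/h

128.0 km/h


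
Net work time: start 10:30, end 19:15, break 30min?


8h 15m (495 minutes)

Total time = (19×60+15) - (10×60+30)
= 1155 - 630 = 525 min
Minus break: 525 - 30 = 495 min
= 8h 15m


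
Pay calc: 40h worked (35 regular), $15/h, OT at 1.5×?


$637.50

Regular: 35h × $15 = $525.00
Overtime: 40 - 35 = 5h
OT pay: 5h × $15 × 1.5 = $112.50
Total = $525.00 + $112.50 = $637.50


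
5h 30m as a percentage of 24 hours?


Total minutes: 5×60 + 30 = 330
Day = 24×60 = 1440 minutes
Fraction = 330/1440 ≈ 0.2292
As a percentage: 330/1440 × 100 ≈ 22.92%

0.2292 (22.92%)


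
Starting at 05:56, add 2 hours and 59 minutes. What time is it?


Start: 356 minutes from midnight
Add: 179 minutes
Total: 535 minutes
Hours: 535 ÷ 60 = 8 remainder 55

08:55


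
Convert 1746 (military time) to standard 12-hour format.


5:46 PM

Hour: 17
17 - 12 = 5 → PM


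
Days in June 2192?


Month: June (month 6)
June has 30 days

30 days


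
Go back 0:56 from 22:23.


21:27

Start: 1343 minutes from midnight
Subtract: 56 minutes
Remaining: 1343 - 56 = 1287
Hours: 21, Minutes: 27


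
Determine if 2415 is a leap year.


No

Rules: divisible by 4 AND (not by 100 OR by 400)
2415 ÷ 4 = 603 remainder 3 → not divisible by 4
Not divisible by 4 → not a leap year


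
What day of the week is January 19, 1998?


Zeller's congruence:
q=19, m=13, k=97, j=19
h = (19 + ⌊13×14/5⌋ + 97 + ⌊97/4⌋ + ⌊19/4⌋ - 2×19) mod 7
= (19 + 36 + 97 + 24 + 4 - 38) mod 7
= 142 mod 7 = 2
h=2 → Monday

Monday


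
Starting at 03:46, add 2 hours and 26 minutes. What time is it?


Start: 226 minutes from midnight
Add: 146 minutes
Total: 372 minutes
Hours: 372 ÷ 60 = 6 remainder 12

06:12


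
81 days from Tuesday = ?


Start: Tuesday (index 1)
(1 + 81) mod 7
= 82 mod 7
= 5
Index 5 → Saturday

Saturday


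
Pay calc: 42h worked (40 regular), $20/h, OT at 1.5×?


$860.00

Regular: 40h × $20 = $800.00
Overtime: 42 - 40 = 2h
OT pay: 2h × $20 × 1.5 = $60.00
Total = $800.00 + $60.00 = $860.00


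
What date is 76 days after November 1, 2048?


Start: November 1, 2048
Add 76 days
November 1 → December 1: 30 - 1 + 1 = 30 days (76 - 30 = 46 left)
December 1 → January 1: 31 - 1 + 1 = 31 days (46 - 31 = 15 left)
January 1 + 15 = January 16, 2049

January 16, 2049


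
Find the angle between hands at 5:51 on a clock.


130.5°

Hour hand = 5×30 + 51×0.5 = 175.5°
Minute hand = 51×6 = 306°
Difference = |175.5 - 306| = 130.5°


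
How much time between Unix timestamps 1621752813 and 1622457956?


Difference = 1622457956 - 1621752813 = 705143 seconds
In hours: 705143 / 3600 ≈ 195.9
In days: 705143 / 86400 ≈ 8.16

705143 seconds (195.9 hours / 8.16 days)


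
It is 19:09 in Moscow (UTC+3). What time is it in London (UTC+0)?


Time difference = UTC+0 - UTC+3 = -3 hours
New hour = (19 -3) mod 24
= 16 mod 24 = 16
Minutes unchanged → 16:09

16:09


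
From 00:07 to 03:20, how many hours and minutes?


End time in minutes: 3×60 + 20 = 200
Start time in minutes: 0×60 + 7 = 7
Difference = 200 - 7 = 193 minutes
= 3 hours 13 minutes

3h 13m


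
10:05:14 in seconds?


36314 seconds

Hours: 10 × 3600 = 36000
Minutes: 5 × 60 = 300
Seconds: 14
Total = 36000 + 300 + 14 = 36314


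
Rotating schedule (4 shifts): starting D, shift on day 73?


Shift D

Shifts: A, B, C, D
Start: D (index 3)
Day 73: (3 + 73 - 1) mod 4
= 75 mod 4
= 3
Index 3 → shift D


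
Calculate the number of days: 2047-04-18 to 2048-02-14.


From April 18, 2047 to February 14, 2048
Rest of April 2047: 30 - 18 = 12
Full months: May 31, June 30, July 31, August 31, September 30, October 31, November 30, December 31, January 31
Days into February 2048: 14
Total = 12 + 31 + 30 + 31 + 31 + 30 + 31 + 30 + 31 + 31 + 14 = 302 days

302 days


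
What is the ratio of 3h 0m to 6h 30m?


6:13 (0.46)

Duration 1: 180 minutes
Duration 2: 390 minutes
Ratio = 180:390
GCD = 30
Simplified = 6:13
As a decimal: 6/13 ≈ 0.46


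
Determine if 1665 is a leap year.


Rules: divisible by 4 AND (not by 100 OR by 400)
1665 ÷ 4 = 416 remainder 1 → not divisible by 4
Not divisible by 4 → not a leap year

No


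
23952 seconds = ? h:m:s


6h 39m 12s

Hours: 23952 ÷ 3600 = 6 remainder 2352
Minutes: 2352 ÷ 60 = 39 remainder 12
Seconds: 12


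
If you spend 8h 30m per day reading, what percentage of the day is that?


Time: 510 minutes
Day: 1440 minutes
Percentage = (510/1440) × 100 ≈ 35.4%

35.4%


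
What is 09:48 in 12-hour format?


Hour: 9
9 < 12 → AM

9:48 AM


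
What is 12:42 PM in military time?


Input: 12:42 PM
12 PM → 12 (noon)

12:42


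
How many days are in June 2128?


Month: June (month 6)
June has 30 days

30 days


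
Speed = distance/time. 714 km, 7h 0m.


Distance: 714 km
Time: 7 hours
Speed = 714 / 7 = 102.0 km/h

102.0 km/h


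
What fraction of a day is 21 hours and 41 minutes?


0.9035 (90.35%)

Total minutes: 21×60 + 41 = 1301
Day = 24×60 = 1440 minutes
Fraction = 1301/1440 ≈ 0.9035
As a percentage: 1301/1440 × 100 ≈ 90.35%


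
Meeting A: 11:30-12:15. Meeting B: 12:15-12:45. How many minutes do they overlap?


0 minutes

Meeting A: 690-735 (in minutes from midnight)
Meeting B: 735-765
Overlap start = max(690, 735) = 735
Overlap end = min(735, 765) = 735
Overlap = max(0, 735 - 735) = 0 min


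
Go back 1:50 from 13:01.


11:11

Start: 781 minutes from midnight
Subtract: 110 minutes
Remaining: 781 - 110 = 671
Hours: 11, Minutes: 11


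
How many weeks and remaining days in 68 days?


9 weeks 5 days

Weeks: 68 ÷ 7 = 9 remainder 5


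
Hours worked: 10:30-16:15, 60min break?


Total time = (16×60+15) - (10×60+30)
= 975 - 630 = 345 min
Minus break: 345 - 60 = 285 min
= 4h 45m

4h 45m (285 minutes)


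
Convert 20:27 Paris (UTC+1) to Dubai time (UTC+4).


Time difference = UTC+4 - UTC+1 = +3 hours
New hour = (20 + 3) mod 24
= 23 mod 24 = 23
Minutes unchanged → 23:27

23:27


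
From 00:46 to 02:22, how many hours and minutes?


End time in minutes: 2×60 + 22 = 142
Start time in minutes: 0×60 + 46 = 46
Difference = 142 - 46 = 96 minutes
= 1 hours 36 minutes

1h 36m


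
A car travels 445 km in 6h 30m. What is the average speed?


Distance: 445 km
Time: 6h 30m = 390 min = 390/60 = 13/2 hours
Speed = 445 ÷ (13/2) = 445 × 2 / 13 = 890/13 ≈ 68.5 km/h

68.5 km/h


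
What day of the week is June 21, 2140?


Tuesday

Zeller's congruence:
q=21, m=6, k=40, j=21
h = (21 + ⌊13×7/5⌋ + 40 + ⌊40/4⌋ + ⌊21/4⌋ - 2×21) mod 7
= (21 + 18 + 40 + 10 + 5 - 42) mod 7
= 52 mod 7 = 3
h=3 → Tuesday


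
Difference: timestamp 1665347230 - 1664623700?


723530 seconds (201.0 hours / 8.37 days)

Difference = 1665347230 - 1664623700 = 723530 seconds
In hours: 723530 / 3600 ≈ 201.0
In days: 723530 / 86400 ≈ 8.37


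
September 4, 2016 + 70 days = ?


November 13, 2016

Start: September 4, 2016
Add 70 days
September 4 → October 1: 30 - 4 + 1 = 27 days (70 - 27 = 43 left)
October 1 → November 1: 31 - 1 + 1 = 31 days (43 - 31 = 12 left)
November 1 + 12 = November 13, 2016


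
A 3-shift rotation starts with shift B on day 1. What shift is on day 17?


Shifts: A, B, C
Start: B (index 1)
Day 17: (1 + 17 - 1) mod 3
= 17 mod 3
= 2
Index 2 → shift C

Shift C


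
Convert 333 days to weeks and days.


Weeks: 333 ÷ 7 = 47 remainder 4

47 weeks 4 days


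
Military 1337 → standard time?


Hour: 13
13 - 12 = 1 → PM

1:37 PM


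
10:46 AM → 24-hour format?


10:46

Input: 10:46 AM
AM hour stays: 10


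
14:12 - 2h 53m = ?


11:19

Start: 852 minutes from midnight
Subtract: 173 minutes
Remaining: 852 - 173 = 679
Hours: 11, Minutes: 19


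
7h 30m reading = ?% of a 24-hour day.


Time: 450 minutes
Day: 1440 minutes
Percentage = (450/1440) × 100 ≈ 31.3%

31.3%


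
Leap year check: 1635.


Rules: divisible by 4 AND (not by 100 OR by 400)
1635 ÷ 4 = 408 remainder 3 → not divisible by 4
Not divisible by 4 → not a leap year

No


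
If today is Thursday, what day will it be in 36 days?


Friday

Start: Thursday (index 3)
(3 + 36) mod 7
= 39 mod 7
= 4
Index 4 → Friday


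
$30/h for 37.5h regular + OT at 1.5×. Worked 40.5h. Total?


Regular: 37.5h × $30 = $1125.00
Overtime: 40.5 - 37.5 = 3.0h
OT pay: 3.0h × $30 × 1.5 = $135.00
Total = $1125.00 + $135.00 = $1260.00

$1260.00


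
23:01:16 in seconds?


Hours: 23 × 3600 = 82800
Minutes: 1 × 60 = 60
Seconds: 16
Total = 82800 + 60 + 16 = 82876

82876 seconds


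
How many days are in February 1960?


Month: February (month 2)
February: 28 or 29 (leap year)
1960 leap year? Yes

29 days


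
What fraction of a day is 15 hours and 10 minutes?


Total minutes: 15×60 + 10 = 910
Day = 24×60 = 1440 minutes
Fraction = 910/1440 ≈ 0.6319
As a percentage: 910/1440 × 100 ≈ 63.19%

0.6319 (63.19%)


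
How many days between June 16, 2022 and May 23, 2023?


From June 16, 2022 to May 23, 2023
Rest of June 2022: 30 - 16 = 14
Full months: July 31, August 31, September 30, October 31, November 30, December 31, January 31, February 2023 28, March 31, April 30
Days into May 2023: 23
Total = 14 + 31 + 31 + 30 + 31 + 30 + 31 + 31 + 28 + 31 + 30 + 23 = 341 days

341 days
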